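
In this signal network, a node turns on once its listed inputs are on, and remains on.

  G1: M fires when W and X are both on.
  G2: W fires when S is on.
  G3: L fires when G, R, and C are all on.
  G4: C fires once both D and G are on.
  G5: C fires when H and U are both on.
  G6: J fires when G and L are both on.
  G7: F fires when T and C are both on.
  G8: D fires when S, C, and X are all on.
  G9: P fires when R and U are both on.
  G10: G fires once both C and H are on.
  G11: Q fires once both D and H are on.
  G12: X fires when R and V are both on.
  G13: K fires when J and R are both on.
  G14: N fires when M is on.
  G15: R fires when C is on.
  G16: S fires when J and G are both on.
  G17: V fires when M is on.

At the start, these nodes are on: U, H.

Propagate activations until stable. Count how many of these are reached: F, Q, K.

G5: H and U on → C on.
C is on, so R fires (G15).
G10: C and H on → G on.
G3: G, R, and C on → L on.
G and L are on, so J fires (G6).
J and R are on, so K fires (G13).
F would need T and C (G7), but T never turns on.
Q would need D and H (G11), but D never turns on.
K: reached.
Reached: K — 1 of the 3.

1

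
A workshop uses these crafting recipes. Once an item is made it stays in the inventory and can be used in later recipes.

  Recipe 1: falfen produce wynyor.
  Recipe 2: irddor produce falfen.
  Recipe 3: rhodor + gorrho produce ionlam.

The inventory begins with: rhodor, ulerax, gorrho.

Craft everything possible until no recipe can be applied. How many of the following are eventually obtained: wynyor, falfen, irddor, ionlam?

1

Using Recipe 3, rhodor and gorrho make ionlam.
wynyor would need falfen (Recipe 1), but falfen is never obtained.
falfen would need irddor (Recipe 2), but irddor is never obtained.
No rule produces irddor, and it is not given.
ionlam: reached.
Reached: ionlam — 1 of the 4.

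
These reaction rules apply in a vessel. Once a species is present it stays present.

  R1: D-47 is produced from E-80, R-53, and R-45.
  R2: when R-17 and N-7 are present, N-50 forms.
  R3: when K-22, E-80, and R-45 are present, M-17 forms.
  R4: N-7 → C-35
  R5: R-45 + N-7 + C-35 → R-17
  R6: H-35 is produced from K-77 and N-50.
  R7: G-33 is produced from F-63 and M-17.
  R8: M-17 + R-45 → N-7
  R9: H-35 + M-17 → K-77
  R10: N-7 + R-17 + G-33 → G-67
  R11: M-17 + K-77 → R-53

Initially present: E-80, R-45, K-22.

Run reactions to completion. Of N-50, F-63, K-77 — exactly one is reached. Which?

N-50

K-22, E-80, and R-45 present → M-17 forms (R3).
M-17 and R-45 present → N-7 forms (R8).
N-7 present → C-35 forms (R4).
R-45, N-7, and C-35 present → R-17 forms (R5).
R-17 and N-7 present → N-50 forms (R2).
No rule produces F-63, and it is not given. K-77 would need H-35 and M-17 (R9), but H-35 never forms.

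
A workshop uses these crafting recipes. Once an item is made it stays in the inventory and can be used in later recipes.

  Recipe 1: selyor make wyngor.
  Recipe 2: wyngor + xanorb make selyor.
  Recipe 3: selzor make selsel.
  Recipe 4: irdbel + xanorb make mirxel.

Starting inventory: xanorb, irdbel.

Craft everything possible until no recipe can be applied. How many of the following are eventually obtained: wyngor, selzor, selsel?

0

wyngor would need selyor (Recipe 1), but selyor is never obtained.
No rule produces selzor, and it is not given.
selsel would need selzor (Recipe 3), but selzor is never obtained.
None of the 3 are reached.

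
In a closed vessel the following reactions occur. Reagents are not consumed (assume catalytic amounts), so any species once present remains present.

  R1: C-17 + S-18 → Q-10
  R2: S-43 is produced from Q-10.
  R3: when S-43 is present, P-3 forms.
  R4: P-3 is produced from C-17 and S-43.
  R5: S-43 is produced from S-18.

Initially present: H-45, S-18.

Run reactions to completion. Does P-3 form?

S-18 present → S-43 forms (R5).
S-43 present → P-3 forms (R3).

Yes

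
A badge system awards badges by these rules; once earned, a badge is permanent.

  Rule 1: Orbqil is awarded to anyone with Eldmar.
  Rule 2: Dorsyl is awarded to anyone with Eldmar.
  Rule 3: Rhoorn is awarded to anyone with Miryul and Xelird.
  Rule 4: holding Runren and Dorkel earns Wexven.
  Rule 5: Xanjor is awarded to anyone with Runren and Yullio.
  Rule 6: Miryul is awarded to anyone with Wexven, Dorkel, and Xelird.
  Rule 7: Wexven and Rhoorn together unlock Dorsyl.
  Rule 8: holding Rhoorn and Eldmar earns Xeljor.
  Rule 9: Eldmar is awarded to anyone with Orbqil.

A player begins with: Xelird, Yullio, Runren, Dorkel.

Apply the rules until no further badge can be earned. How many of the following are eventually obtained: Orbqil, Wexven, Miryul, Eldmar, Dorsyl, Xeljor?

3

With Runren and Dorkel, Wexven is earned (Rule 4).
With Wexven, Dorkel, and Xelird, Miryul is earned (Rule 6).
With Miryul and Xelird, Rhoorn is earned (Rule 3).
With Wexven and Rhoorn, Dorsyl is earned (Rule 7).
Orbqil would need Eldmar (Rule 1), but Eldmar is never earned.
Wexven: reached.
Miryul: reached.
Eldmar would need Orbqil (Rule 9), but Orbqil is never earned.
Dorsyl: reached.
Xeljor would need Rhoorn and Eldmar (Rule 8), but Eldmar is never earned.
Reached: Wexven, Miryul, and Dorsyl — 3 of the 6.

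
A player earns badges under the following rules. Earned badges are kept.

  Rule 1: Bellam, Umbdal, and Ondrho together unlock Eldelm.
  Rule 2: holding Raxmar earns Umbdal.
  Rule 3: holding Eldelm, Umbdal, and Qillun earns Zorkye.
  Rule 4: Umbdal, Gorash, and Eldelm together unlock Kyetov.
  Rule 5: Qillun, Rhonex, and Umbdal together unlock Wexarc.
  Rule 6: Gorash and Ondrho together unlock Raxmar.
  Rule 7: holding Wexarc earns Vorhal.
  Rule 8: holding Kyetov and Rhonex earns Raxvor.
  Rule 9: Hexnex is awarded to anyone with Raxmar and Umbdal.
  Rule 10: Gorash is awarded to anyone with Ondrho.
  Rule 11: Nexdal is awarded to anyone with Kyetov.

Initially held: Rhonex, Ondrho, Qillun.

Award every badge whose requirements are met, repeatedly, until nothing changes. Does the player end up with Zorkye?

Zorkye would need Eldelm, Umbdal, and Qillun (Rule 3), but Eldelm is never earned.

No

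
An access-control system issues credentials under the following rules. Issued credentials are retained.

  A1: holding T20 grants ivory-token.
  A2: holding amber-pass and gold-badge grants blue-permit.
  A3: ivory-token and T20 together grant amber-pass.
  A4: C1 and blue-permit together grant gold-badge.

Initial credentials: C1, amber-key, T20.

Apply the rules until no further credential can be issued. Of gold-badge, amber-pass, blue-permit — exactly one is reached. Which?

amber-pass

Holding T20 grants ivory-token (A1).
Holding ivory-token and T20 grants amber-pass (A3).
blue-permit would need amber-pass and gold-badge (A2), but gold-badge is never granted. gold-badge would need C1 and blue-permit (A4), but blue-permit is never granted.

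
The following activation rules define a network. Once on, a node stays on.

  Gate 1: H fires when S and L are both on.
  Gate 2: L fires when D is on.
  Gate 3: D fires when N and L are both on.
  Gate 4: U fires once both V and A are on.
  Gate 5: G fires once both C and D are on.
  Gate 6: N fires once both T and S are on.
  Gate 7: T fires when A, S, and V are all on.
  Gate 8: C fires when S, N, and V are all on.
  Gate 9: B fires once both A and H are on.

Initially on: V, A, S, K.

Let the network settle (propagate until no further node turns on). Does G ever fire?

G would need C and D (Gate 5), but D never turns on.

No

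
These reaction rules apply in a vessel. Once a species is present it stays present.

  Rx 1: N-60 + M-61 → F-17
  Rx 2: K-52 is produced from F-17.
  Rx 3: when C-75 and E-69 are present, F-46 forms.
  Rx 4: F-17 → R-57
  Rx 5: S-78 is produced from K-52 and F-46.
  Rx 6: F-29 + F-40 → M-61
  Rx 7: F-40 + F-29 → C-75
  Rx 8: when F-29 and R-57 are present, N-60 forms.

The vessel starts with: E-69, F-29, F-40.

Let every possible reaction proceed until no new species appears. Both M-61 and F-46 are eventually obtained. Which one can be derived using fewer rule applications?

M-61: F-29 and F-40 present → M-61 forms (Rx 6). [1 rule application]
F-46: F-40 and F-29 present → C-75 forms (Rx 7). C-75 and E-69 present → F-46 forms (Rx 3). [2 rule applications]
M-61 needs fewer.

M-61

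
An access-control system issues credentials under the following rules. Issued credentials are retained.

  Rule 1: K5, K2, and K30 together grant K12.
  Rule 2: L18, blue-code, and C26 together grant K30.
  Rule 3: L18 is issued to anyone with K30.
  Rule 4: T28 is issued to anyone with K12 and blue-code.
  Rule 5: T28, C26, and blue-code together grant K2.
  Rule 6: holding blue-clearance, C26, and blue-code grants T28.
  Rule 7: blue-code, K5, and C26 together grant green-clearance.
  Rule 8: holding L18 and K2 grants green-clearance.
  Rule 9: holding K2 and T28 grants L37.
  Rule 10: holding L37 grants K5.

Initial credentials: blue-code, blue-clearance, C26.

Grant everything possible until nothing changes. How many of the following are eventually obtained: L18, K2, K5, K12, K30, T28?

3

Holding blue-clearance, C26, and blue-code grants T28 (Rule 6).
Holding T28, C26, and blue-code grants K2 (Rule 5).
Holding K2 and T28 grants L37 (Rule 9).
Holding L37 grants K5 (Rule 10).
L18 would need K30 (Rule 3), but K30 is never granted.
K2: reached.
K5: reached.
K12 would need K5, K2, and K30 (Rule 1), but K30 is never granted.
K30 would need L18, blue-code, and C26 (Rule 2), but L18 is never granted.
T28: reached.
Reached: K2, K5, and T28 — 3 of the 6.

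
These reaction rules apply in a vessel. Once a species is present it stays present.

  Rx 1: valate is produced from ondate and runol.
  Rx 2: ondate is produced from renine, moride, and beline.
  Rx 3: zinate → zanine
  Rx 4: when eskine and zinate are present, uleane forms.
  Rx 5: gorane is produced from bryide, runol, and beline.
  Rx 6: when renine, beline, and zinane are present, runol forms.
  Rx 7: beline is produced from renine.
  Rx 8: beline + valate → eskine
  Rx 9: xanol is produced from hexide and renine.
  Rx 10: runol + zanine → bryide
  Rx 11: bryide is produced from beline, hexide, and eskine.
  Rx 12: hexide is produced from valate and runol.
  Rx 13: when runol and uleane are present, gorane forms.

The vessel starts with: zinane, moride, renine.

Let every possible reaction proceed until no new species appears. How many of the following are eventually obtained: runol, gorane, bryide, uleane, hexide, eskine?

renine present → beline forms (Rx 7).
renine, moride, and beline present → ondate forms (Rx 2).
renine, beline, and zinane present → runol forms (Rx 6).
ondate and runol present → valate forms (Rx 1).
beline and valate present → eskine forms (Rx 8).
valate and runol present → hexide forms (Rx 12).
beline, hexide, and eskine present → bryide forms (Rx 11).
bryide, runol, and beline present → gorane forms (Rx 5).
runol: reached.
gorane: reached.
bryide: reached.
uleane would need eskine and zinate (Rx 4), but zinate never forms.
hexide: reached.
eskine: reached.
Reached: runol, gorane, bryide, hexide, and eskine — 5 of the 6.

5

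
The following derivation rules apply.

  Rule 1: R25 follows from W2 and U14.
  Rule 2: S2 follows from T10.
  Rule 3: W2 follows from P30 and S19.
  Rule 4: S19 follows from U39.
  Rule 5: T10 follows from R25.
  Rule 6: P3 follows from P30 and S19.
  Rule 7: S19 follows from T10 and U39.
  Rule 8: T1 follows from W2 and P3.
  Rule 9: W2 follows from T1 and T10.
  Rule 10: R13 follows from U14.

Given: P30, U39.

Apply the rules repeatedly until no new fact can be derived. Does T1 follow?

Yes

U39 holds, so S19 follows (Rule 4).
P30 and S19 hold, so P3 follows (Rule 6).
P30 and S19 hold, so W2 follows (Rule 3).
W2 and P3 hold, so T1 follows (Rule 8).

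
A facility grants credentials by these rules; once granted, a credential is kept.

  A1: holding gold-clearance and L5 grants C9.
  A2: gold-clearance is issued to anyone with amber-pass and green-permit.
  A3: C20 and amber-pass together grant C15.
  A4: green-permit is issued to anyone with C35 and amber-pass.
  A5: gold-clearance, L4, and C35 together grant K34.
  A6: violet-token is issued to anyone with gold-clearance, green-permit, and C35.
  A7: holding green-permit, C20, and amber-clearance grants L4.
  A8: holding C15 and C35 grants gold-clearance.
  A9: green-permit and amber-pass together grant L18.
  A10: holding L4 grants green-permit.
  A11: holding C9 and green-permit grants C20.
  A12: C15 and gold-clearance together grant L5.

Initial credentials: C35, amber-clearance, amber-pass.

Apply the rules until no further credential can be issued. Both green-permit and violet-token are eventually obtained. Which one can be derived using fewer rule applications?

green-permit: Holding C35 and amber-pass grants green-permit (A4). [1 rule application]
violet-token: Holding C35 and amber-pass grants green-permit (A4). Holding amber-pass and green-permit grants gold-clearance (A2). Holding gold-clearance, green-permit, and C35 grants violet-token (A6). [3 rule applications]
green-permit needs fewer.

green-permit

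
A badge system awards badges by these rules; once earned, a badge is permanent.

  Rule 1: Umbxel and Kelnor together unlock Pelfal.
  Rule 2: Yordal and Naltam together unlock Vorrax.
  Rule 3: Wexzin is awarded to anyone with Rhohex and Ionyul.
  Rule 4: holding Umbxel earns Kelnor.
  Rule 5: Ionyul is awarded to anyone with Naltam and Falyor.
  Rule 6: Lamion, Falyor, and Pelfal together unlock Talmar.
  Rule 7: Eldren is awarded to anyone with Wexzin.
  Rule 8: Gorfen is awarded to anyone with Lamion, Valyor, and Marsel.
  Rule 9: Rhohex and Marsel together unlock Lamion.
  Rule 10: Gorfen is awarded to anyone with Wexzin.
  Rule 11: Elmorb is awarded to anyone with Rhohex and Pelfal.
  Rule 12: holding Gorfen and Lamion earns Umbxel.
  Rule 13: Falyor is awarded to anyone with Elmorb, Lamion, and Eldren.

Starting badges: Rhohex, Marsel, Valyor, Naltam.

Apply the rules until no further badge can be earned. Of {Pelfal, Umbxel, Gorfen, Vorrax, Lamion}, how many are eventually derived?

With Rhohex and Marsel, Lamion is earned (Rule 9).
With Lamion, Valyor, and Marsel, Gorfen is earned (Rule 8).
With Gorfen and Lamion, Umbxel is earned (Rule 12).
With Umbxel, Kelnor is earned (Rule 4).
With Umbxel and Kelnor, Pelfal is earned (Rule 1).
Pelfal: reached.
Umbxel: reached.
Gorfen: reached.
Vorrax would need Yordal and Naltam (Rule 2), but Yordal is never earned.
Lamion: reached.
Reached: Pelfal, Umbxel, Gorfen, and Lamion — 4 of the 5.

4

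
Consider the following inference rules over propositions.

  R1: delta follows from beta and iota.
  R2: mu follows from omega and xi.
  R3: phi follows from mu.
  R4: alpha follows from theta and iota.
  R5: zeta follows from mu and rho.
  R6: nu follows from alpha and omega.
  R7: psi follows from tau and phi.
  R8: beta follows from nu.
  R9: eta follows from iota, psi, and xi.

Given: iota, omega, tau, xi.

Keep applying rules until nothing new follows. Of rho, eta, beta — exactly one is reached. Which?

eta

From omega and xi, R2 gives mu.
From mu, R3 gives phi.
From tau and phi, R7 gives psi.
From iota, psi, and xi, R9 gives eta.
beta would need nu (R8), but nu is never established. No rule produces rho, and it is not given.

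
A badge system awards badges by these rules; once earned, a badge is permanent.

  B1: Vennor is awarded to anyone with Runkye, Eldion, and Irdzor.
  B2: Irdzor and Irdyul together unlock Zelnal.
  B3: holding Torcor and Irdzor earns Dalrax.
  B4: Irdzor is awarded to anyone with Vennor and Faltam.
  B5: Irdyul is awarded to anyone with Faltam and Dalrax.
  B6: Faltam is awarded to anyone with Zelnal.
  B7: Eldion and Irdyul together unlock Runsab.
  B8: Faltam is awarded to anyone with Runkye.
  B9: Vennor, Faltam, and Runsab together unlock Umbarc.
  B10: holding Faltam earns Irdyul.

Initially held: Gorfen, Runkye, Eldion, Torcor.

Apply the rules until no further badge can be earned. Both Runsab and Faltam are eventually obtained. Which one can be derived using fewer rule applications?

Faltam

Faltam: With Runkye, Faltam is earned (B8). [1 rule application]
Runsab: With Runkye, Faltam is earned (B8). With Faltam, Irdyul is earned (B10). With Eldion and Irdyul, Runsab is earned (B7). [3 rule applications]
Faltam needs fewer.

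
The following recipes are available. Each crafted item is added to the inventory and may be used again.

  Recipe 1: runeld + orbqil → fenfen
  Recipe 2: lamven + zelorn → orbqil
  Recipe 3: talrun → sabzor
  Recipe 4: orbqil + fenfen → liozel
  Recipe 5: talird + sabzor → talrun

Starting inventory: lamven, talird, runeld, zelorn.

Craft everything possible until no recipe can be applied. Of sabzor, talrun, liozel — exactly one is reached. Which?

Using Recipe 2, lamven and zelorn make orbqil.
runeld + orbqil → fenfen (Recipe 1).
Using Recipe 4, orbqil and fenfen make liozel.
sabzor would need talrun (Recipe 3), but talrun is never obtained. talrun would need talird and sabzor (Recipe 5), but sabzor is never obtained.

liozel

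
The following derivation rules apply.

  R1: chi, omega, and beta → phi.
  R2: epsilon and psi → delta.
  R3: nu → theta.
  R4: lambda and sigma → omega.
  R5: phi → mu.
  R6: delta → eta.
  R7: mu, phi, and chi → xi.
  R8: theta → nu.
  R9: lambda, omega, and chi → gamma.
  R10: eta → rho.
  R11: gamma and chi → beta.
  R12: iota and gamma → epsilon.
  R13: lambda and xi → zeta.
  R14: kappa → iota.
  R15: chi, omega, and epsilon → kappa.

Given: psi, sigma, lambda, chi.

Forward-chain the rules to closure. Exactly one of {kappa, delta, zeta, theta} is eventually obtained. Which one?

From lambda and sigma, R4 gives omega.
From lambda, omega, and chi, R9 gives gamma.
gamma and chi hold, so beta follows (R11).
chi, omega, and beta hold, so phi follows (R1).
From phi, R5 gives mu.
From mu, phi, and chi, R7 gives xi.
lambda and xi hold, so zeta follows (R13).
delta would need epsilon and psi (R2), but epsilon is never established. theta would need nu (R3), but nu is never established. kappa would need chi, omega, and epsilon (R15), but epsilon is never established.

zeta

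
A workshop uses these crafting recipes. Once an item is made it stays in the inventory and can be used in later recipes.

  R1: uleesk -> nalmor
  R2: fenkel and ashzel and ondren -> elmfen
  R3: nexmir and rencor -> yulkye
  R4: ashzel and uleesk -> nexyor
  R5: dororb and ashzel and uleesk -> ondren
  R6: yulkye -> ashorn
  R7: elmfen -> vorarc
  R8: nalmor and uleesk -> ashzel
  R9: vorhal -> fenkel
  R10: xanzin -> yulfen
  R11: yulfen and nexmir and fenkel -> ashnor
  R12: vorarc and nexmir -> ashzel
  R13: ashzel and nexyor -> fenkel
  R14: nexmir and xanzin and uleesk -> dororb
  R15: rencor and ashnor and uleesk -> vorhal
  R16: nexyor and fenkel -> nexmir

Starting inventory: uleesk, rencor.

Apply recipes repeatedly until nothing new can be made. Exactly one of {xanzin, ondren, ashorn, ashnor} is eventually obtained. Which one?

ashorn

uleesk -> nalmor (R1).
Using R8, nalmor and uleesk make ashzel.
ashzel and uleesk -> nexyor (R4).
Using R13, ashzel and nexyor make fenkel.
Using R16, nexyor and fenkel make nexmir.
Using R3, nexmir and rencor make yulkye.
yulkye -> ashorn (R6).
ondren would need dororb, ashzel, and uleesk (R5), but dororb is never obtained. ashnor would need yulfen, nexmir, and fenkel (R11), but yulfen is never obtained. No rule produces xanzin, and it is not given.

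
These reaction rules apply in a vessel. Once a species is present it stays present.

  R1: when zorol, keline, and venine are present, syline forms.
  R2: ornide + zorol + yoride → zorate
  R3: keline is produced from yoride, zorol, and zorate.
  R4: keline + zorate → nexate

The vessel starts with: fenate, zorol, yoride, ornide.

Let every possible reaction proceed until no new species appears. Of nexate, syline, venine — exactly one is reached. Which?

ornide, zorol, and yoride present → zorate forms (R2).
yoride, zorol, and zorate present → keline forms (R3).
keline and zorate present → nexate forms (R4).
No rule produces venine, and it is not given. syline would need zorol, keline, and venine (R1), but venine never forms.

nexate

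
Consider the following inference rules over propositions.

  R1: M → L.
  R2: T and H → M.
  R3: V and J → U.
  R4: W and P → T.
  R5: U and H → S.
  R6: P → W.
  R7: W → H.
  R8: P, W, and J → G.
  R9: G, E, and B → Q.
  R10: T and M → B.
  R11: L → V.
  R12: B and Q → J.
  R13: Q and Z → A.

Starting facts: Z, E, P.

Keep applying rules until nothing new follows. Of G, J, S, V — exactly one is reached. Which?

P holds, so W follows (R6).
W and P hold, so T follows (R4).
W holds, so H follows (R7).
T and H hold, so M follows (R2).
M holds, so L follows (R1).
L holds, so V follows (R11).
G would need P, W, and J (R8), but J is never established. J would need B and Q (R12), but Q is never established. S would need U and H (R5), but U is never established.

V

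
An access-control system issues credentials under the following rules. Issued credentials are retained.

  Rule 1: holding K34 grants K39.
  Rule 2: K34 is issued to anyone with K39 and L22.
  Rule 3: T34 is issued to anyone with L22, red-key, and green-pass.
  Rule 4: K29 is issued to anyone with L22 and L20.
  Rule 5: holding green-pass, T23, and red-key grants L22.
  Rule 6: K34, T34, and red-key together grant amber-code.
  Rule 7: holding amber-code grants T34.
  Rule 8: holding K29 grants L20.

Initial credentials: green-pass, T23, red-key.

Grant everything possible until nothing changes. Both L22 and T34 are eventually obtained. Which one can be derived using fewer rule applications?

L22: Holding green-pass, T23, and red-key grants L22 (Rule 5). [1 rule application]
T34: Holding green-pass, T23, and red-key grants L22 (Rule 5). Holding L22, red-key, and green-pass grants T34 (Rule 3). [2 rule applications]
L22 needs fewer.

L22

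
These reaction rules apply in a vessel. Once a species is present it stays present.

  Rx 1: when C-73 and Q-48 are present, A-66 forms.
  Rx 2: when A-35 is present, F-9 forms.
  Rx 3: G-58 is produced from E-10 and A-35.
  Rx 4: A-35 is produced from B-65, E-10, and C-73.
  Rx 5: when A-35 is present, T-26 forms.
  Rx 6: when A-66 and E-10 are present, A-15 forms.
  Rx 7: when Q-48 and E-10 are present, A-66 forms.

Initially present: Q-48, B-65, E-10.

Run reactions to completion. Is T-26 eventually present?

No

T-26 would need A-35 (Rx 5), but A-35 never forms.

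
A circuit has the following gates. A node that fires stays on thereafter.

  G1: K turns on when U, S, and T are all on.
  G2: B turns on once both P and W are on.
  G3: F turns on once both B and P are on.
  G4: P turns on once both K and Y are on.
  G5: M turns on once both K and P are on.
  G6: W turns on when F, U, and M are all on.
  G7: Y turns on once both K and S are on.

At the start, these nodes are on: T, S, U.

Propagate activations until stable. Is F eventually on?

No

F would need B and P (G3), but B never turns on.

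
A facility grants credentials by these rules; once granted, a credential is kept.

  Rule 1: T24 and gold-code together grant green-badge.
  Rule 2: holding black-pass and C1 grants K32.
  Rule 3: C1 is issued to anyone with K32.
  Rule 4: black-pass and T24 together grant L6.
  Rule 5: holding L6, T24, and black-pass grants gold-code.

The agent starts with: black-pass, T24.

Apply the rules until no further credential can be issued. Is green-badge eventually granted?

Yes

Holding black-pass and T24 grants L6 (Rule 4).
Holding L6, T24, and black-pass grants gold-code (Rule 5).
Holding T24 and gold-code grants green-badge (Rule 1).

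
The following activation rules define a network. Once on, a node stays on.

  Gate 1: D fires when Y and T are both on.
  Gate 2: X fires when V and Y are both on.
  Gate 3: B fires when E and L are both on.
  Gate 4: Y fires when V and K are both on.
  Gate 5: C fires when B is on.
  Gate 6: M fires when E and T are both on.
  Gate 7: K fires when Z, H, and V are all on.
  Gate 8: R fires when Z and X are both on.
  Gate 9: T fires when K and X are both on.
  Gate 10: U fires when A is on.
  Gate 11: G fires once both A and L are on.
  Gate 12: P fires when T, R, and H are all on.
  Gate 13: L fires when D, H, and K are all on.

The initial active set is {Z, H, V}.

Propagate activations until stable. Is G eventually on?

G would need A and L (Gate 11), but A never turns on.

No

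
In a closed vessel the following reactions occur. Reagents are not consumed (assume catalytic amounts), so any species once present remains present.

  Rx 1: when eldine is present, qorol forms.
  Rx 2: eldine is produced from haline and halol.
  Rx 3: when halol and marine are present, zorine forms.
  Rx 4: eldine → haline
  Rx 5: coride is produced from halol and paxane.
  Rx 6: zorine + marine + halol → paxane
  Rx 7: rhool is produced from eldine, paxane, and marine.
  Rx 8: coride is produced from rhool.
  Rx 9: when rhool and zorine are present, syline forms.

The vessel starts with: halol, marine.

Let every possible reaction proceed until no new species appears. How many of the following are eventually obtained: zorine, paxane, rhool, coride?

halol and marine present → zorine forms (Rx 3).
zorine, marine, and halol present → paxane forms (Rx 6).
halol and paxane present → coride forms (Rx 5).
zorine: reached.
paxane: reached.
rhool would need eldine, paxane, and marine (Rx 7), but eldine never forms.
coride: reached.
Reached: zorine, paxane, and coride — 3 of the 4.

3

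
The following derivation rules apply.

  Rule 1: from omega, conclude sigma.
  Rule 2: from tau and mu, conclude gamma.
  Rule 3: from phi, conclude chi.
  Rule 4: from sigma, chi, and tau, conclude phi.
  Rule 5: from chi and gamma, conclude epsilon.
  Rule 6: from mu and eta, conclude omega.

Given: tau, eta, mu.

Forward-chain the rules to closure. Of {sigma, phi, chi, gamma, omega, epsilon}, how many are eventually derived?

3

tau and mu hold, so gamma follows (Rule 2).
From mu and eta, Rule 6 gives omega.
From omega, Rule 1 gives sigma.
sigma: reached.
phi would need sigma, chi, and tau (Rule 4), but chi is never established.
chi would need phi (Rule 3), but phi is never established.
gamma: reached.
omega: reached.
epsilon would need chi and gamma (Rule 5), but chi is never established.
Reached: sigma, gamma, and omega — 3 of the 6.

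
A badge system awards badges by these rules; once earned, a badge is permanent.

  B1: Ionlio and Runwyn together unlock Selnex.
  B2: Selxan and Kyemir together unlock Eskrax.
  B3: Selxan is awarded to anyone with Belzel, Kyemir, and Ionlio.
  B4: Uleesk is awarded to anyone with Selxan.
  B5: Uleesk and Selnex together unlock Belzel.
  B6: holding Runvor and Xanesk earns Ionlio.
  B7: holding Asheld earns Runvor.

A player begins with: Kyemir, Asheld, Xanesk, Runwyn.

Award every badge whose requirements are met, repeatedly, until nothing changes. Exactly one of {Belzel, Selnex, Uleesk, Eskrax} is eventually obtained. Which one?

With Asheld, Runvor is earned (B7).
With Runvor and Xanesk, Ionlio is earned (B6).
With Ionlio and Runwyn, Selnex is earned (B1).
Belzel would need Uleesk and Selnex (B5), but Uleesk is never earned. Eskrax would need Selxan and Kyemir (B2), but Selxan is never earned. Uleesk would need Selxan (B4), but Selxan is never earned.

Selnex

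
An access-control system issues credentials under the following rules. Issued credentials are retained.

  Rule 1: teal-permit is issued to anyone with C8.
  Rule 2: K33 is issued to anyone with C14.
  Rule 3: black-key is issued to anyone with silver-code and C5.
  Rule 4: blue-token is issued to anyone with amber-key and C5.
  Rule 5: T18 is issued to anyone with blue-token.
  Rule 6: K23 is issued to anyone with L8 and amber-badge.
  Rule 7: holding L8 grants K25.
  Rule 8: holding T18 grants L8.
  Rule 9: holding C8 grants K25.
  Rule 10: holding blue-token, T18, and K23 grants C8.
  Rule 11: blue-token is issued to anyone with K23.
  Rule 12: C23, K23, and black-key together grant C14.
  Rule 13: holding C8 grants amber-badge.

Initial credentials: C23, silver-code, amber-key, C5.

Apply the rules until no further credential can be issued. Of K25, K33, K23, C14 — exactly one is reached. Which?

K25

Holding amber-key and C5 grants blue-token (Rule 4).
Holding blue-token grants T18 (Rule 5).
Holding T18 grants L8 (Rule 8).
Holding L8 grants K25 (Rule 7).
C14 would need C23, K23, and black-key (Rule 12), but K23 is never granted. K23 would need L8 and amber-badge (Rule 6), but amber-badge is never granted. K33 would need C14 (Rule 2), but C14 is never granted.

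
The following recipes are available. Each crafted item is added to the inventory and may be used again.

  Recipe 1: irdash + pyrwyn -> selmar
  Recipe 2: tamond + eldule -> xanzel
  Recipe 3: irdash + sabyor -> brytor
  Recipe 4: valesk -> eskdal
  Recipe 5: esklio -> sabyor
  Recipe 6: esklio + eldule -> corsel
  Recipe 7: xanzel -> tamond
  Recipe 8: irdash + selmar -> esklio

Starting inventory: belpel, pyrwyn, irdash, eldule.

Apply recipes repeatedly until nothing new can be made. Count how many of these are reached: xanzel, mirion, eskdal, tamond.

xanzel would need tamond and eldule (Recipe 2), but tamond is never obtained.
No rule produces mirion, and it is not given.
eskdal would need valesk (Recipe 4), but valesk is never obtained.
tamond would need xanzel (Recipe 7), but xanzel is never obtained.
None of the 4 are reached.

0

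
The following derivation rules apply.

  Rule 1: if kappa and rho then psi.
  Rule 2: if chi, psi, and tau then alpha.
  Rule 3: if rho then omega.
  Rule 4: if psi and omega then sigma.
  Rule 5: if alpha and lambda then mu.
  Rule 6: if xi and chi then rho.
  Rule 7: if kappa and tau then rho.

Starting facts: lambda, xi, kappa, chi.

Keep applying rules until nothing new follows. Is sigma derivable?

xi and chi hold, so rho follows (Rule 6).
rho holds, so omega follows (Rule 3).
From kappa and rho, Rule 1 gives psi.
psi and omega hold, so sigma follows (Rule 4).

Yes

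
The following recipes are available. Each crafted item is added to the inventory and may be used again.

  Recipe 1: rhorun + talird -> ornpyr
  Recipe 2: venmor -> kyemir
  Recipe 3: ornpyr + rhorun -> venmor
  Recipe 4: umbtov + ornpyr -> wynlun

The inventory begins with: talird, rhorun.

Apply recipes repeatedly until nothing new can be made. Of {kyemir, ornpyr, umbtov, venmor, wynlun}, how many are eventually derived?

rhorun + talird -> ornpyr (Recipe 1).
Using Recipe 3, ornpyr and rhorun make venmor.
venmor -> kyemir (Recipe 2).
kyemir: reached.
ornpyr: reached.
No rule produces umbtov, and it is not given.
venmor: reached.
wynlun would need umbtov and ornpyr (Recipe 4), but umbtov is never obtained.
Reached: kyemir, ornpyr, and venmor — 3 of the 5.

3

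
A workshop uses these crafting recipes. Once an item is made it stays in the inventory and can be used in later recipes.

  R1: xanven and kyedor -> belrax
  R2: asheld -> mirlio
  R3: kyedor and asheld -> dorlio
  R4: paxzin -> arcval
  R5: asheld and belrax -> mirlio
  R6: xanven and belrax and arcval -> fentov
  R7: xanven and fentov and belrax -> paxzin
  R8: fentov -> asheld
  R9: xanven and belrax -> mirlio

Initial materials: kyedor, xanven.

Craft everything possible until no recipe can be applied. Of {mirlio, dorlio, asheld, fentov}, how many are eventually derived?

1

xanven and kyedor -> belrax (R1).
Using R9, xanven and belrax make mirlio.
mirlio: reached.
dorlio would need kyedor and asheld (R3), but asheld is never obtained.
asheld would need fentov (R8), but fentov is never obtained.
fentov would need xanven, belrax, and arcval (R6), but arcval is never obtained.
Reached: mirlio — 1 of the 4.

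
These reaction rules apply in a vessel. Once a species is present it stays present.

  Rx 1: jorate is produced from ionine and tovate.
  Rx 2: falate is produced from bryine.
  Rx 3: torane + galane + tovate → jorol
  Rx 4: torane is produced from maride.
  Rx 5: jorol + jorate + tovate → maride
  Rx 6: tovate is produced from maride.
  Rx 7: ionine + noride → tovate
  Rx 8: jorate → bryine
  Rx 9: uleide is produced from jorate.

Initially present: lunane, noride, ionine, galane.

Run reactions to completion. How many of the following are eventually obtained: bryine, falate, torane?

ionine and noride present → tovate forms (Rx 7).
ionine and tovate present → jorate forms (Rx 1).
jorate present → bryine forms (Rx 8).
bryine present → falate forms (Rx 2).
bryine: reached.
falate: reached.
torane would need maride (Rx 4), but maride never forms.
Reached: bryine and falate — 2 of the 3.

2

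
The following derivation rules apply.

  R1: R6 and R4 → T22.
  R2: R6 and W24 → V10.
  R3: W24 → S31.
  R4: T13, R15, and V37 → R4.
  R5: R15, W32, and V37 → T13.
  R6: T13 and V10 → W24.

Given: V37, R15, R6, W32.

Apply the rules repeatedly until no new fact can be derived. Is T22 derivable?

R15, W32, and V37 hold, so T13 follows (R5).
T13, R15, and V37 hold, so R4 follows (R4).
R6 and R4 hold, so T22 follows (R1).

Yes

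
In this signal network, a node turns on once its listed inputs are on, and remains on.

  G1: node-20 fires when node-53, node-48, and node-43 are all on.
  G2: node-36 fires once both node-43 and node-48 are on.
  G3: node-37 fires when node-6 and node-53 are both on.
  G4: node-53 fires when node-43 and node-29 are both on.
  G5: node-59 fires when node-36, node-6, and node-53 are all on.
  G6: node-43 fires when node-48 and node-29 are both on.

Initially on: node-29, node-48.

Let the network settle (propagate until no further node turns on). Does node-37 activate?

node-37 would need node-6 and node-53 (G3), but node-6 never turns on.

No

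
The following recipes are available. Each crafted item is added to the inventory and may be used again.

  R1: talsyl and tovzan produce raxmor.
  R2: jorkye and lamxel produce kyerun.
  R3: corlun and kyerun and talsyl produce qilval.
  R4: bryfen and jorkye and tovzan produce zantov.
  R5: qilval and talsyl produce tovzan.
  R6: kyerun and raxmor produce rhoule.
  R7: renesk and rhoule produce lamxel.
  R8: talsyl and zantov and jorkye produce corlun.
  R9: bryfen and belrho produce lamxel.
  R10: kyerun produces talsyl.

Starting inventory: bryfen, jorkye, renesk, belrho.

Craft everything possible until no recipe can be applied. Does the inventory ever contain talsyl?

Yes

Using R9, bryfen and belrho make lamxel.
Using R2, jorkye and lamxel make kyerun.
Using R10, kyerun makes talsyl.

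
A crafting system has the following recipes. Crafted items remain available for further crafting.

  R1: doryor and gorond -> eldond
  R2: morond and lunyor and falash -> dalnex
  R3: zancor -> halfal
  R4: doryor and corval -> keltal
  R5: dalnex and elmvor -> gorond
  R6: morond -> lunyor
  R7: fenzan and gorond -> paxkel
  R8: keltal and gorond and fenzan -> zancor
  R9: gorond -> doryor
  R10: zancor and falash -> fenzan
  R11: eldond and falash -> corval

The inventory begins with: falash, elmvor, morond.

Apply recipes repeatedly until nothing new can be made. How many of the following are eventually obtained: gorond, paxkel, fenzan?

morond -> lunyor (R6).
Using R2, morond, lunyor, and falash make dalnex.
dalnex and elmvor -> gorond (R5).
gorond: reached.
paxkel would need fenzan and gorond (R7), but fenzan is never obtained.
fenzan would need zancor and falash (R10), but zancor is never obtained.
Reached: gorond — 1 of the 3.

1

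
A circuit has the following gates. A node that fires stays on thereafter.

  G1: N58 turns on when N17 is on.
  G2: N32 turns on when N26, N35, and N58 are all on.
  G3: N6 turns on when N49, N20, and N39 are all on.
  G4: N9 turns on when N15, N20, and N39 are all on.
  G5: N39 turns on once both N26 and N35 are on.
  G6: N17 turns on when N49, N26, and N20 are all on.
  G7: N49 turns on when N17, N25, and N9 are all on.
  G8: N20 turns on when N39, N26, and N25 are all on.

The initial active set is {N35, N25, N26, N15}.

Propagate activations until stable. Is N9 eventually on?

Yes

G5: N26 and N35 on → N39 on.
G8: N39, N26, and N25 on → N20 on.
G4: N15, N20, and N39 on → N9 on.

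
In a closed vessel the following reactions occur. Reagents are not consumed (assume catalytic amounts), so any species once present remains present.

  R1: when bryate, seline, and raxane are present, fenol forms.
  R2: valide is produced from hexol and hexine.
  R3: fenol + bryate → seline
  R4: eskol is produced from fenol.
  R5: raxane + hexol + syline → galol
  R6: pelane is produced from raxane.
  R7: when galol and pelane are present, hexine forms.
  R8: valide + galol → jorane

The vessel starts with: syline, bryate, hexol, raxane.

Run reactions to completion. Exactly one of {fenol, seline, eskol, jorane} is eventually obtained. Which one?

jorane

raxane present → pelane forms (R6).
raxane, hexol, and syline present → galol forms (R5).
galol and pelane present → hexine forms (R7).
hexol and hexine present → valide forms (R2).
valide and galol present → jorane forms (R8).
seline would need fenol and bryate (R3), but fenol never forms. eskol would need fenol (R4), but fenol never forms. fenol would need bryate, seline, and raxane (R1), but seline never forms.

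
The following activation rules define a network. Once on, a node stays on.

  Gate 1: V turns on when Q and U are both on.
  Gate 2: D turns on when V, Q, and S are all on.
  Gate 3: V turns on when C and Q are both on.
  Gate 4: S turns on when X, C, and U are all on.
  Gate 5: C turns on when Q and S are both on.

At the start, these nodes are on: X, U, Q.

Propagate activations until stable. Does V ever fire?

Q and U are on, so V turns on (Gate 1).

Yes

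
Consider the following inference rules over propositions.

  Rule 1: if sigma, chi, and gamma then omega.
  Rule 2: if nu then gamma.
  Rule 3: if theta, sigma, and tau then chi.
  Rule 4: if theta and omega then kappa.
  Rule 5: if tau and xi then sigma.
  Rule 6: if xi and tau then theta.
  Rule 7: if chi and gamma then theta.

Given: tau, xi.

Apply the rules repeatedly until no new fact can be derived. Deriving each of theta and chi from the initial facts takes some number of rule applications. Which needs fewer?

theta: xi and tau hold, so theta follows (Rule 6). [1 rule application]
chi: From xi and tau, Rule 6 gives theta. tau and xi hold, so sigma follows (Rule 5). theta, sigma, and tau hold, so chi follows (Rule 3). [3 rule applications]
theta needs fewer.

theta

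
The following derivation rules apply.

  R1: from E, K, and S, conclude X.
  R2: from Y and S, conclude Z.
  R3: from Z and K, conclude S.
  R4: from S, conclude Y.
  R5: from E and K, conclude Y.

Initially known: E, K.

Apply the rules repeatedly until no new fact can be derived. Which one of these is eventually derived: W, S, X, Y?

Y

From E and K, R5 gives Y.
S would need Z and K (R3), but Z is never established. No rule produces W, and it is not given. X would need E, K, and S (R1), but S is never established.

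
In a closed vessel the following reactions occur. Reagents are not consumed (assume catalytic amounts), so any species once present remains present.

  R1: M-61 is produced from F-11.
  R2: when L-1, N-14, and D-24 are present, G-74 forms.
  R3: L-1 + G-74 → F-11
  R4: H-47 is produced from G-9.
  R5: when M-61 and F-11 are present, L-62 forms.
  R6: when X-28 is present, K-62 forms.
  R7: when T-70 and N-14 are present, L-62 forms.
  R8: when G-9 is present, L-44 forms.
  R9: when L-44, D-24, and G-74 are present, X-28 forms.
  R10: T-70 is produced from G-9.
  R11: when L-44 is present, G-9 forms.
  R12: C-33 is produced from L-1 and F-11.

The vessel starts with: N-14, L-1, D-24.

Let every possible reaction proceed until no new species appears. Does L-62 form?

L-1, N-14, and D-24 present → G-74 forms (R2).
L-1 and G-74 present → F-11 forms (R3).
F-11 present → M-61 forms (R1).
M-61 and F-11 present → L-62 forms (R5).

Yes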